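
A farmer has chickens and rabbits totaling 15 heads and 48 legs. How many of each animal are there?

Let c = chickens, r = rabbits.
Heads: c + r = 15
Legs: 2c + 4r = 48
From the first equation, c = 15 - r. Substitute:
2(15 - r) + 4r = 48
30 + 2r = 48
r = (48 - 30)/2 = 9
c = 15 - 9 = 6

Chickens: 6, Rabbits: 9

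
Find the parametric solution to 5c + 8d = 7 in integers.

Step 1: Compute gcd(5, 8) = 1.
Since 1 divides 7, solutions exist.

Step 2: Find a particular solution using extended Euclidean algorithm.
We get c₀ = -21, d₀ = 14.
Check: 5*-21 + 8*14 = 7 = 7 ✓

Step 3: Write the general solution.
c = -21 + (8/1)t = -21 + 8t
d = 14 - (5/1)t = 14 - 5t
for any integer t.

c = -21 + 8t, d = 14 - 5t for integer t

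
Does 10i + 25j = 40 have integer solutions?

Step 1: Compute gcd(10, 25).
gcd(10, 25) = 5

Step 2: Check divisibility.
Does 5 divide 40? 40 = 5 x 8, so yes.

By the theorem on linear Diophantine equations, 10i + 25j = 40 has integer solutions if and only if gcd(10, 25) divides 40. Since 5 | 40, solutions exist.

Yes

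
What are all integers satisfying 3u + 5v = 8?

Step 1: Compute gcd(3, 5) = 1.
Since 1 divides 8, solutions exist.

Step 2: Find a particular solution using extended Euclidean algorithm.
We get u₀ = 16, v₀ = -8.
Check: 3*16 + 5*-8 = 8 = 8 ✓

Step 3: Write the general solution.
u = 16 + (5/1)t = 16 + 5t
v = -8 - (3/1)t = -8 - 3t
for any integer t.

u = 16 + 5t, v = -8 - 3t for integer t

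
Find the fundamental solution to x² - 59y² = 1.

We seek the smallest positive integers (x, y) with x² - 59y² = 1, i.e., x² = 59y² + 1.
Try successive y values:
y = 1: x² = 59·1² + 1 = 60, not a perfect square
y = 2: x² = 59·2² + 1 = 237, not a perfect square
y = 3: x² = 59·3² + 1 = 532, not a perfect square
... continuing the search (or via continued fractions) ...
y = 69: x² = 59·69² + 1 = 280900, x = 530 ✓

Verify: 530² - 59·69² = 280900 - 280899 = 1 ✓

x = 530, y = 69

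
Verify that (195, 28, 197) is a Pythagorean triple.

Compute a² + b²:
195² + 28² = 38025 + 784 = 38809
Compute c²:
197² = 38809
Since 38809 = 38809, it is a Pythagorean triple.

Yes, it is a Pythagorean triple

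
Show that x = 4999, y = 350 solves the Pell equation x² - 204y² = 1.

Compute x² = 4999² = 24990001
Compute 204y² = 204·350² = 204·122500 = 24990000
x² - 204y² = 24990001 - 24990000 = 1
Since this equals 1, (4999, 350) is a solution.

Yes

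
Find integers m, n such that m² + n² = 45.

We need to find integers m, n > 0 such that m² + n² = 45.
Trying m = 3: n² = 45 - 3² = 45 - 9 = 36
n = 6
Check: 3² + 6² = 9 + 36 = 45 ✓

45 = 3² + 6²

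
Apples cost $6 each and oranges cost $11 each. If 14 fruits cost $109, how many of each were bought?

Let a = apples, o = oranges.
a + o = 14
6a + 11o = 109
Substitute o = 14 - a:
6a + 11(14 - a) = 109
(6 - 11)a = 109 - 154
-5a = -45
a = 9, o = 14 - 9 = 5

Apples: 9, Oranges: 5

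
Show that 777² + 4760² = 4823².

Compute a² + b² = 777² + 4760² = 603729 + 22657600 = 23261329
Compute c² = 4823² = 23261329
Since 23261329 = 23261329, confirmed.

Yes, it is a Pythagorean triple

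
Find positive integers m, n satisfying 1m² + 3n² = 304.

Try small values of m and check whether (304 - 1m²)/3 is a perfect square.
m = 2: 1·2² = 4, so 3n² = 304 - 4 = 300, giving n² = 100, n = 10.
Check: 1·2² + 3·10² = 4 + 300 = 304 ✓

m = 2, n = 10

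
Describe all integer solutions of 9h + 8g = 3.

Step 1: Compute gcd(9, 8) = 1.
Since 1 divides 3, solutions exist.

Step 2: Find a particular solution using extended Euclidean algorithm.
We get h₀ = 3, g₀ = -3.
Check: 9*3 + 8*-3 = 3 = 3 ✓

Step 3: Write the general solution.
h = 3 + (8/1)t = 3 + 8t
g = -3 - (9/1)t = -3 - 9t
for any integer t.

h = 3 + 8t, g = -3 - 9t for integer t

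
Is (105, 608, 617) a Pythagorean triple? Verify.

Compute a² + b² = 105² + 608² = 11025 + 369664 = 380689
Compute c² = 617² = 380689
Since 380689 = 380689, confirmed.

Yes, it is a Pythagorean triple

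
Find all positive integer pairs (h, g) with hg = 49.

The positive divisors of 49 are: 1, 7, 49.
Each divisor d gives the pair (d, 49/d):
(1, 49), (7, 7), (49, 1)

(1, 49), (7, 7), (49, 1)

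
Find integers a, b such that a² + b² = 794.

We need to find integers a, b > 0 such that a² + b² = 794.
Trying a = 13: b² = 794 - 13² = 794 - 169 = 625
b = 25
Check: 13² + 25² = 169 + 625 = 794 ✓

794 = 13² + 25²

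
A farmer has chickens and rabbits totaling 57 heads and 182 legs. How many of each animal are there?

Let c = chickens, r = rabbits.
Heads: c + r = 57
Legs: 2c + 4r = 182
From the first equation, c = 57 - r. Substitute:
2(57 - r) + 4r = 182
114 + 2r = 182
r = (182 - 114)/2 = 34
c = 57 - 34 = 23

Chickens: 23, Rabbits: 34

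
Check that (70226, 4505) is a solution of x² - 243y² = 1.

Compute x² = 70226² = 4931691076
Compute 243y² = 243·4505² = 243·20295025 = 4931691075
x² - 243y² = 4931691076 - 4931691075 = 1
Since this equals 1, (70226, 4505) is a solution.

Yes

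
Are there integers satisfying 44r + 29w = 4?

Step 1: Compute gcd(44, 29).
gcd(44, 29) = 1

Step 2: Check divisibility.
Does 1 divide 4? 4 = 1 x 4, so yes.

By the theorem on linear Diophantine equations, 44r + 29w = 4 has integer solutions if and only if gcd(44, 29) divides 4. Since 1 | 4, solutions exist.

Yes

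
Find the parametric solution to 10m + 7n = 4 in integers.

Step 1: Compute gcd(10, 7) = 1.
Since 1 divides 4, solutions exist.

Step 2: Find a particular solution using extended Euclidean algorithm.
We get m₀ = -8, n₀ = 12.
Check: 10*-8 + 7*12 = 4 = 4 ✓

Step 3: Write the general solution.
m = -8 + (7/1)t = -8 + 7t
n = 12 - (10/1)t = 12 - 10t
for any integer t.

m = -8 + 7t, n = 12 - 10t for integer t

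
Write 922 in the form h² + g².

We need to find integers h, g > 0 such that h² + g² = 922.
Trying h = 9: g² = 922 - 9² = 922 - 81 = 841
g = 29
Check: 9² + 29² = 81 + 841 = 922 ✓

922 = 9² + 29²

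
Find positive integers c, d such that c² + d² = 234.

Search for c with 234 - c² a perfect square.
c = 3: 234 - 3² = 234 - 9 = 225 = 15² ✓
So c = 3, d = 15.

c = 3, d = 15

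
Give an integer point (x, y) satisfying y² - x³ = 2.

Try small integer x values and check whether x³ + 2 is a perfect square.
x = -1: x³ + 2 = -1³ + 2 = -1 + 2 = 1
Is 1 a perfect square? 1² = 1 ✓
So (x, y) = (-1, -1) is a solution.

x = -1, y = -1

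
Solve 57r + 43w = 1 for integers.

Step 1: Check solvability.
gcd(57, 43) = 1
Since 1 divides 1, solutions exist.

Step 2: Apply extended Euclidean algorithm to find gcd.
We find integers such that 57*x0 + 43*y0 = 1

Step 3: Scale the particular solution.
Multiply by 1/1 = 1:
r = -3, w = 4

Step 4: Verify.
57*(-3) + 43*(4) = 1 = 1 ✓

r = -3, w = 4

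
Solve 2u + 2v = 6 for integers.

Step 1: Check solvability.
gcd(2, 2) = 2
Since 2 divides 6, solutions exist.

Step 2: Apply extended Euclidean algorithm to find gcd.
We find integers such that 2*x0 + 2*y0 = 2

Step 3: Scale the particular solution.
Multiply by 6/2 = 3:
u = 0, v = 3

Step 4: Verify.
2*(0) + 2*(3) = 6 = 6 ✓

u = 0, v = 3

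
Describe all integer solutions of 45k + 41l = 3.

Step 1: Compute gcd(45, 41) = 1.
Since 1 divides 3, solutions exist.

Step 2: Find a particular solution using extended Euclidean algorithm.
We get k₀ = -30, l₀ = 33.
Check: 45*-30 + 41*33 = 3 = 3 ✓

Step 3: Write the general solution.
k = -30 + (41/1)t = -30 + 41t
l = 33 - (45/1)t = 33 - 45t
for any integer t.

k = -30 + 41t, l = 33 - 45t for integer t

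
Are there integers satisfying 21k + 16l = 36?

Step 1: Compute gcd(21, 16).
gcd(21, 16) = 1

Step 2: Check divisibility.
Does 1 divide 36? 36 = 1 x 36, so yes.

By the theorem on linear Diophantine equations, 21k + 16l = 36 has integer solutions if and only if gcd(21, 16) divides 36. Since 1 | 36, solutions exist.

Yes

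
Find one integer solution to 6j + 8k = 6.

Step 1: Check solvability.
gcd(6, 8) = 2
Since 2 divides 6, solutions exist.

Step 2: Apply extended Euclidean algorithm to find gcd.
We find integers such that 6*x0 + 8*y0 = 2

Step 3: Scale the particular solution.
Multiply by 6/2 = 3:
j = -3, k = 3

Step 4: Verify.
6*(-3) + 8*(3) = 6 = 6 ✓

j = -3, k = 3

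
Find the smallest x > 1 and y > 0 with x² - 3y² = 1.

We seek the smallest positive integers (x, y) with x² - 3y² = 1, i.e., x² = 3y² + 1.
Try successive y values:
y = 1: x² = 3·1² + 1 = 4, x = 2 ✓

Verify: 2² - 3·1² = 4 - 3 = 1 ✓

x = 2, y = 1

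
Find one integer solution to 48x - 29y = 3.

Step 1: Check solvability.
gcd(48, 29) = 1
Since 1 divides 3, solutions exist.

Step 2: Apply extended Euclidean algorithm to find gcd.
We find integers such that 48*x0 + 29*y0 = 1

Step 3: Scale the particular solution.
Multiply by 3/1 = 3:
x = -9, y = -15

Step 4: Verify.
48*(-9) - 29*(-15) = 3 = 3 ✓

x = -9, y = -15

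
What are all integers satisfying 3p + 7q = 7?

Step 1: Compute gcd(3, 7) = 1.
Since 1 divides 7, solutions exist.

Step 2: Find a particular solution using extended Euclidean algorithm.
We get p₀ = -14, q₀ = 7.
Check: 3*-14 + 7*7 = 7 = 7 ✓

Step 3: Write the general solution.
p = -14 + (7/1)t = -14 + 7t
q = 7 - (3/1)t = 7 - 3t
for any integer t.

p = -14 + 7t, q = 7 - 3t for integer t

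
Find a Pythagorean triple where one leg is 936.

We need the other leg and hypotenuse such that 936² + x² = c².
Take x = 352, c = 1000: 936² + 352² = 876096 + 123904 = 1000000 = 1000² ✓
Triple: (936, 352, 1000)

(936, 352, 1000)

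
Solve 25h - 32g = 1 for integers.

Step 1: Check solvability.
gcd(25, 32) = 1
Since 1 divides 1, solutions exist.

Step 2: Apply extended Euclidean algorithm to find gcd.
We find integers such that 25*x0 + 32*y0 = 1

Step 3: Scale the particular solution.
Multiply by 1/1 = 1:
h = 9, g = 7

Step 4: Verify.
25*(9) - 32*(7) = 1 = 1 ✓

h = 9, g = 7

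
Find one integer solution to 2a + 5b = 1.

Step 1: Check solvability.
gcd(2, 5) = 1
Since 1 divides 1, solutions exist.

Step 2: Apply extended Euclidean algorithm to find gcd.
We find integers such that 2*x0 + 5*y0 = 1

Step 3: Scale the particular solution.
Multiply by 1/1 = 1:
a = -2, b = 1

Step 4: Verify.
2*(-2) + 5*(1) = 1 = 1 ✓

a = -2, b = 1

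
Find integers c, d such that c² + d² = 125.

We need to find integers c, d > 0 such that c² + d² = 125.
Trying c = 2: d² = 125 - 2² = 125 - 4 = 121
d = 11
Check: 2² + 11² = 4 + 121 = 125 ✓

125 = 2² + 11²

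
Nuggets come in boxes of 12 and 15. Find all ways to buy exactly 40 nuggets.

We need non-negative integers (x, y) with 12x + 15y = 40.
For each x in 0..3, check if 40 - 12x is a non-negative multiple of 15.
No x yields an integer y ≥ 0.

No solution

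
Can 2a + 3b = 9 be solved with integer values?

Step 1: Compute gcd(2, 3).
gcd(2, 3) = 1

Step 2: Check divisibility.
Does 1 divide 9? 9 = 1 x 9, so yes.

By the theorem on linear Diophantine equations, 2a + 3b = 9 has integer solutions if and only if gcd(2, 3) divides 9. Since 1 | 9, solutions exist.

Yes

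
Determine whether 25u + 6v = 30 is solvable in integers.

Step 1: Compute gcd(25, 6).
gcd(25, 6) = 1

Step 2: Check divisibility.
Does 1 divide 30? 30 = 1 x 30, so yes.

By the theorem on linear Diophantine equations, 25u + 6v = 30 has integer solutions if and only if gcd(25, 6) divides 30. Since 1 | 30, solutions exist.

Yes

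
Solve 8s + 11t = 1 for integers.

Step 1: Check solvability.
gcd(8, 11) = 1
Since 1 divides 1, solutions exist.

Step 2: Apply extended Euclidean algorithm to find gcd.
We find integers such that 8*x0 + 11*y0 = 1

Step 3: Scale the particular solution.
Multiply by 1/1 = 1:
s = -4, t = 3

Step 4: Verify.
8*(-4) + 11*(3) = 1 = 1 ✓

s = -4, t = 3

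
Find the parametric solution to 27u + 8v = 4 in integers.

Step 1: Compute gcd(27, 8) = 1.
Since 1 divides 4, solutions exist.

Step 2: Find a particular solution using extended Euclidean algorithm.
We get u₀ = 12, v₀ = -40.
Check: 27*12 + 8*-40 = 4 = 4 ✓

Step 3: Write the general solution.
u = 12 + (8/1)t = 12 + 8t
v = -40 - (27/1)t = -40 - 27t
for any integer t.

u = 12 + 8t, v = -40 - 27t for integer t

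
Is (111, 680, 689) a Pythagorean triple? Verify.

Compute a² + b² = 111² + 680² = 12321 + 462400 = 474721
Compute c² = 689² = 474721
Since 474721 = 474721, confirmed.

Yes, it is a Pythagorean triple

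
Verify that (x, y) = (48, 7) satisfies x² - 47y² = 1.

Compute x² = 48² = 2304
Compute 47y² = 47·7² = 47·49 = 2303
x² - 47y² = 2304 - 2303 = 1
Since this equals 1, (48, 7) is a solution.

Yes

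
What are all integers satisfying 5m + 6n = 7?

Step 1: Compute gcd(5, 6) = 1.
Since 1 divides 7, solutions exist.

Step 2: Find a particular solution using extended Euclidean algorithm.
We get m₀ = -7, n₀ = 7.
Check: 5*-7 + 6*7 = 7 = 7 ✓

Step 3: Write the general solution.
m = -7 + (6/1)t = -7 + 6t
n = 7 - (5/1)t = 7 - 5t
for any integer t.

m = -7 + 6t, n = 7 - 5t for integer t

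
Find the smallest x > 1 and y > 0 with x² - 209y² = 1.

We seek the smallest positive integers (x, y) with x² - 209y² = 1, i.e., x² = 209y² + 1.
Try successive y values:
y = 1: x² = 209·1² + 1 = 210, not a perfect square
y = 2: x² = 209·2² + 1 = 837, not a perfect square
y = 3: x² = 209·3² + 1 = 1882, not a perfect square
... continuing the search (or via continued fractions) ...
y = 3220: x² = 209·3220² + 1 = 2166995601, x = 46551 ✓

Verify: 46551² - 209·3220² = 2166995601 - 2166995600 = 1 ✓

x = 46551, y = 3220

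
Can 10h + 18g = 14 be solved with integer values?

Step 1: Compute gcd(10, 18).
gcd(10, 18) = 2

Step 2: Check divisibility.
Does 2 divide 14? 14 = 2 x 7, so yes.

By the theorem on linear Diophantine equations, 10h + 18g = 14 has integer solutions if and only if gcd(10, 18) divides 14. Since 2 | 14, solutions exist.

Yes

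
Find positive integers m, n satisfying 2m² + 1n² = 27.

Try small values of m and check whether (27 - 2m²)/1 is a perfect square.
m = 3: 2·3² = 18, so 1n² = 27 - 18 = 9, giving n² = 9, n = 3.
Check: 2·3² + 1·3² = 18 + 9 = 27 ✓

m = 3, n = 3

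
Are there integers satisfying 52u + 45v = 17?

Step 1: Compute gcd(52, 45).
gcd(52, 45) = 1

Step 2: Check divisibility.
Does 1 divide 17? 17 = 1 x 17, so yes.

By the theorem on linear Diophantine equations, 52u + 45v = 17 has integer solutions if and only if gcd(52, 45) divides 17. Since 1 | 17, solutions exist.

Yes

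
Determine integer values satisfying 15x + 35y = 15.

Step 1: Check solvability.
gcd(15, 35) = 5
Since 5 divides 15, solutions exist.

Step 2: Apply extended Euclidean algorithm to find gcd.
We find integers such that 15*x0 + 35*y0 = 5

Step 3: Scale the particular solution.
Multiply by 15/5 = 3:
x = -6, y = 3

Step 4: Verify.
15*(-6) + 35*(3) = 15 = 15 ✓

x = -6, y = 3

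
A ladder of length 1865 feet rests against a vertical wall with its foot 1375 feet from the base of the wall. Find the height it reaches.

The ladder, wall, and ground form a right triangle with hypotenuse 1865 and one leg 1375.
By the Pythagorean theorem: h² = 1865² - 1375² = 3478225 - 1890625 = 1587600
h = √1587600 = 1260 feet

1260 feet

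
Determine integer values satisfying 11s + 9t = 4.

Step 1: Check solvability.
gcd(11, 9) = 1
Since 1 divides 4, solutions exist.

Step 2: Apply extended Euclidean algorithm to find gcd.
We find integers such that 11*x0 + 9*y0 = 1

Step 3: Scale the particular solution.
Multiply by 4/1 = 4:
s = -16, t = 20

Step 4: Verify.
11*(-16) + 9*(20) = 4 = 4 ✓

s = -16, t = 20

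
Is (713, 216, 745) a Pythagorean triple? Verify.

Compute a² + b² = 713² + 216² = 508369 + 46656 = 555025
Compute c² = 745² = 555025
Since 555025 = 555025, confirmed.

Yes, it is a Pythagorean triple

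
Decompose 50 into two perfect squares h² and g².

We need to find integers h, g > 0 such that h² + g² = 50.
Trying h = 1: g² = 50 - 1² = 50 - 1 = 49
g = 7
Check: 1² + 7² = 1 + 49 = 50 ✓

50 = 1² + 7²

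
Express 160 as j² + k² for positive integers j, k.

We need to find integers j, k > 0 such that j² + k² = 160.
Trying j = 4: k² = 160 - 4² = 160 - 16 = 144
k = 12
Check: 4² + 12² = 16 + 144 = 160 ✓

160 = 4² + 12²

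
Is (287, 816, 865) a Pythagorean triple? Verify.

Compute a² + b² = 287² + 816² = 82369 + 665856 = 748225
Compute c² = 865² = 748225
Since 748225 = 748225, confirmed.

Yes, it is a Pythagorean triple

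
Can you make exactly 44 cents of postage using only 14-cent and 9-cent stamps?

We need non-negative x, y with 14x + 9y = 44.
gcd(14, 9) = 1 divides 44, so integer solutions exist, but checking x = 0..3 shows none with y ≥ 0.
So 44 cannot be made with non-negative stamp counts.

No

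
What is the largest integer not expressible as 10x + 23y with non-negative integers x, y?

For two coprime denominations a and b, the Frobenius number (largest value not representable as a non-negative combination) is ab - a - b.
Here gcd(10, 23) = 1, so they are coprime.
F(10, 23) = 10·23 - 10 - 23 = 230 - 33 = 197

197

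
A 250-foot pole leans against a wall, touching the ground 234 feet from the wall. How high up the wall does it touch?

The ladder, wall, and ground form a right triangle with hypotenuse 250 and one leg 234.
By the Pythagorean theorem: h² = 250² - 234² = 62500 - 54756 = 7744
h = √7744 = 88 feet

88 feet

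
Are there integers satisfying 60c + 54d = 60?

Step 1: Compute gcd(60, 54).
gcd(60, 54) = 6

Step 2: Check divisibility.
Does 6 divide 60? 60 = 6 x 10, so yes.

By the theorem on linear Diophantine equations, 60c + 54d = 60 has integer solutions if and only if gcd(60, 54) divides 60. Since 6 | 60, solutions exist.

Yes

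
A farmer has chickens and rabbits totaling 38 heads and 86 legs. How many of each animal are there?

Let c = chickens, r = rabbits.
Heads: c + r = 38
Legs: 2c + 4r = 86
From the first equation, c = 38 - r. Substitute:
2(38 - r) + 4r = 86
76 + 2r = 86
r = (86 - 76)/2 = 5
c = 38 - 5 = 33

Chickens: 33, Rabbits: 5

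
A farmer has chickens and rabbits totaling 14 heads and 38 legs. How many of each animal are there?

Let c = chickens, r = rabbits.
Heads: c + r = 14
Legs: 2c + 4r = 38
From the first equation, c = 14 - r. Substitute:
2(14 - r) + 4r = 38
28 + 2r = 38
r = (38 - 28)/2 = 5
c = 14 - 5 = 9

Chickens: 9, Rabbits: 5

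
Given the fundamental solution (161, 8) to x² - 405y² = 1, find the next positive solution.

Solutions to x² - Dy² = 1 are generated by powers of (x₀ + y₀√D).
The next solution satisfies x₁ + y₁√405 = (x₀ + y₀√405)², giving:
x₁ = x₀² + 405y₀² = 161² + 405·8² = 25921 + 25920 = 51841
y₁ = 2x₀y₀ = 2·161·8 = 2576

Verify: 51841² - 405·2576² = 2687489281 - 2687489280 = 1 ✓

x = 51841, y = 2576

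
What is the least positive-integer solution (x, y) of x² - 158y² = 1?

We seek the smallest positive integers (x, y) with x² - 158y² = 1, i.e., x² = 158y² + 1.
Try successive y values:
y = 1: x² = 158·1² + 1 = 159, not a perfect square
y = 2: x² = 158·2² + 1 = 633, not a perfect square
y = 3: x² = 158·3² + 1 = 1423, not a perfect square
... continuing the search (or via continued fractions) ...
y = 616: x² = 158·616² + 1 = 59954049, x = 7743 ✓

Verify: 7743² - 158·616² = 59954049 - 59954048 = 1 ✓

x = 7743, y = 616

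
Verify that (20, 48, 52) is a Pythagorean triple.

Compute a² + b² = 20² + 48² = 400 + 2304 = 2704
Compute c² = 52² = 2704
Since 2704 = 2704, confirmed.

Yes, it is a Pythagorean triple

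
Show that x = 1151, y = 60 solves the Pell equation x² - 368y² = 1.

Compute x² = 1151² = 1324801
Compute 368y² = 368·60² = 368·3600 = 1324800
x² - 368y² = 1324801 - 1324800 = 1
Since this equals 1, (1151, 60) is a solution.

Yes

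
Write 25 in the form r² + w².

We need to find integers r, w > 0 such that r² + w² = 25.
Trying r = 3: w² = 25 - 3² = 25 - 9 = 16
w = 4
Check: 3² + 4² = 9 + 16 = 25 ✓

25 = 3² + 4²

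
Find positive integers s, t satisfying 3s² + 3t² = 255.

Try small values of s and check whether (255 - 3s²)/3 is a perfect square.
s = 6: 3·6² = 108, so 3t² = 255 - 108 = 147, giving t² = 49, t = 7.
Check: 3·6² + 3·7² = 108 + 147 = 255 ✓

s = 6, t = 7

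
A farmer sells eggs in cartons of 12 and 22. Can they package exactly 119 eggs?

We need non-negative a, b with 12a + 22b = 119.
gcd(12, 22) = 2, and 2 does not divide 119.
No integer solutions exist.

No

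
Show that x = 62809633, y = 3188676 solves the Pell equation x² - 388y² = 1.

Compute x² = 62809633² = 3945049997594689
Compute 388y² = 388·3188676² = 388·10167654632976 = 3945049997594688
x² - 388y² = 3945049997594689 - 3945049997594688 = 1
Since this equals 1, (62809633, 3188676) is a solution.

Yes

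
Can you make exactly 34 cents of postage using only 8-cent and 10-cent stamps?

We need non-negative x, y with 8x + 10y = 34.
gcd(8, 10) = 2 divides 34, so integer solutions exist.
Search for a non-negative one: x = 3 gives 10y = 34 - 24 = 10, so y = 1.
Check: 8·3 + 10·1 = 34 ✓

Yes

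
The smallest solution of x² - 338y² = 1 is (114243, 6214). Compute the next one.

Solutions to x² - Dy² = 1 are generated by powers of (x₀ + y₀√D).
The next solution satisfies x₁ + y₁√338 = (x₀ + y₀√338)², giving:
x₁ = x₀² + 338y₀² = 114243² + 338·6214² = 13051463049 + 13051463048 = 26102926097
y₁ = 2x₀y₀ = 2·114243·6214 = 1419812004

Verify: 26102926097² - 338·1419812004² = 681362750825443653409 - 681362750825443653408 = 1 ✓

x = 26102926097, y = 1419812004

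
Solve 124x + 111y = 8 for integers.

Step 1: Check solvability.
gcd(124, 111) = 1
Since 1 divides 8, solutions exist.

Step 2: Apply extended Euclidean algorithm to find gcd.
We find integers such that 124*x0 + 111*y0 = 1

Step 3: Scale the particular solution.
Multiply by 8/1 = 8:
x = -136, y = 152

Step 4: Verify.
124*(-136) + 111*(152) = 8 = 8 ✓

x = -136, y = 152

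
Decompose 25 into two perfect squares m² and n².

We need to find integers m, n > 0 such that m² + n² = 25.
Trying m = 3: n² = 25 - 3² = 25 - 9 = 16
n = 4
Check: 3² + 4² = 9 + 16 = 25 ✓

25 = 3² + 4²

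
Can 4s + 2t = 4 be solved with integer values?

Step 1: Compute gcd(4, 2).
gcd(4, 2) = 2

Step 2: Check divisibility.
Does 2 divide 4? 4 = 2 x 2, so yes.

By the theorem on linear Diophantine equations, 4s + 2t = 4 has integer solutions if and only if gcd(4, 2) divides 4. Since 2 | 4, solutions exist.

Yes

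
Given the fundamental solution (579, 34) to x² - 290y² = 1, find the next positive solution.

Solutions to x² - Dy² = 1 are generated by powers of (x₀ + y₀√D).
The next solution satisfies x₁ + y₁√290 = (x₀ + y₀√290)², giving:
x₁ = x₀² + 290y₀² = 579² + 290·34² = 335241 + 335240 = 670481
y₁ = 2x₀y₀ = 2·579·34 = 39372

Verify: 670481² - 290·39372² = 449544771361 - 449544771360 = 1 ✓

x = 670481, y = 39372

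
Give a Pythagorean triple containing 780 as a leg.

We need the other leg and hypotenuse such that 780² + x² = c².
Take x = 451, c = 901: 780² + 451² = 608400 + 203401 = 811801 = 901² ✓
Triple: (451, 780, 901)

(451, 780, 901)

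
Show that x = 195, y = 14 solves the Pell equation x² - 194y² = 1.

Compute x² = 195² = 38025
Compute 194y² = 194·14² = 194·196 = 38024
x² - 194y² = 38025 - 38024 = 1
Since this equals 1, (195, 14) is a solution.

Yes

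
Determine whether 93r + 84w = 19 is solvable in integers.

Step 1: Compute gcd(93, 84).
gcd(93, 84) = 3

Step 2: Check divisibility.
Does 3 divide 19? 19 = 3 x 6 + 1, so no.

By the theorem on linear Diophantine equations, 93r + 84w = 19 has integer solutions if and only if gcd(93, 84) divides 19. Since 3 does not divide 19, no solutions exist.

No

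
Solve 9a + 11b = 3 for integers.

Step 1: Check solvability.
gcd(9, 11) = 1
Since 1 divides 3, solutions exist.

Step 2: Apply extended Euclidean algorithm to find gcd.
We find integers such that 9*x0 + 11*y0 = 1

Step 3: Scale the particular solution.
Multiply by 3/1 = 3:
a = 15, b = -12

Step 4: Verify.
9*(15) + 11*(-12) = 3 = 3 ✓

a = 15, b = -12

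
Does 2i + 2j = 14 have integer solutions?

Step 1: Compute gcd(2, 2).
gcd(2, 2) = 2

Step 2: Check divisibility.
Does 2 divide 14? 14 = 2 x 7, so yes.

By the theorem on linear Diophantine equations, 2i + 2j = 14 has integer solutions if and only if gcd(2, 2) divides 14. Since 2 | 14, solutions exist.

Yes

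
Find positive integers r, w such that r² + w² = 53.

Search for r with 53 - r² a perfect square.
r = 2: 53 - 2² = 53 - 4 = 49 = 7² ✓
So r = 2, w = 7.

r = 2, w = 7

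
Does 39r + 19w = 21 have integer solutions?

Step 1: Compute gcd(39, 19).
gcd(39, 19) = 1

Step 2: Check divisibility.
Does 1 divide 21? 21 = 1 x 21, so yes.

By the theorem on linear Diophantine equations, 39r + 19w = 21 has integer solutions if and only if gcd(39, 19) divides 21. Since 1 | 21, solutions exist.

Yes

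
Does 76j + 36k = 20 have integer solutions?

Step 1: Compute gcd(76, 36).
gcd(76, 36) = 4

Step 2: Check divisibility.
Does 4 divide 20? 20 = 4 x 5, so yes.

By the theorem on linear Diophantine equations, 76j + 36k = 20 has integer solutions if and only if gcd(76, 36) divides 20. Since 4 | 20, solutions exist.

Yes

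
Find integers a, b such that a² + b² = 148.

We need to find integers a, b > 0 such that a² + b² = 148.
Trying a = 2: b² = 148 - 2² = 148 - 4 = 144
b = 12
Check: 2² + 12² = 4 + 144 = 148 ✓

148 = 2² + 12²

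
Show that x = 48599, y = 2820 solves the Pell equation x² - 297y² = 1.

Compute x² = 48599² = 2361862801
Compute 297y² = 297·2820² = 297·7952400 = 2361862800
x² - 297y² = 2361862801 - 2361862800 = 1
Since this equals 1, (48599, 2820) is a solution.

Yes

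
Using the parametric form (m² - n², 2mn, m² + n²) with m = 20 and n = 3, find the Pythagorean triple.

a = m² - n² = 400 - 9 = 391
b = 2mn = 2·20·3 = 120
c = m² + n² = 400 + 9 = 409
Verify: 391² + 120² = 152881 + 14400 = 167281 = 409² ✓

(391, 120, 409)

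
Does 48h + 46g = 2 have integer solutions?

Step 1: Compute gcd(48, 46).
gcd(48, 46) = 2

Step 2: Check divisibility.
Does 2 divide 2? 2 = 2 x 1, so yes.

By the theorem on linear Diophantine equations, 48h + 46g = 2 has integer solutions if and only if gcd(48, 46) divides 2. Since 2 | 2, solutions exist.

Yes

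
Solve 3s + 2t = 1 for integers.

Step 1: Check solvability.
gcd(3, 2) = 1
Since 1 divides 1, solutions exist.

Step 2: Apply extended Euclidean algorithm to find gcd.
We find integers such that 3*x0 + 2*y0 = 1

Step 3: Scale the particular solution.
Multiply by 1/1 = 1:
s = 1, t = -1

Step 4: Verify.
3*(1) + 2*(-1) = 1 = 1 ✓

s = 1, t = -1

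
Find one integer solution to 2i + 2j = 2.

Step 1: Check solvability.
gcd(2, 2) = 2
Since 2 divides 2, solutions exist.

Step 2: Apply extended Euclidean algorithm to find gcd.
We find integers such that 2*x0 + 2*y0 = 2

Step 3: Scale the particular solution.
Multiply by 2/2 = 1:
i = 0, j = 1

Step 4: Verify.
2*(0) + 2*(1) = 2 = 2 ✓

i = 0, j = 1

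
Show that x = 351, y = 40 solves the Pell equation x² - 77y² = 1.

Compute x² = 351² = 123201
Compute 77y² = 77·40² = 77·1600 = 123200
x² - 77y² = 123201 - 123200 = 1
Since this equals 1, (351, 40) is a solution.

Yes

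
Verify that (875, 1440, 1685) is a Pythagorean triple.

Compute a² + b² = 875² + 1440² = 765625 + 2073600 = 2839225
Compute c² = 1685² = 2839225
Since 2839225 = 2839225, confirmed.

Yes, it is a Pythagorean triple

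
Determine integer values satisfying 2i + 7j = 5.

Step 1: Check solvability.
gcd(2, 7) = 1
Since 1 divides 5, solutions exist.

Step 2: Apply extended Euclidean algorithm to find gcd.
We find integers such that 2*x0 + 7*y0 = 1

Step 3: Scale the particular solution.
Multiply by 5/1 = 5:
i = -15, j = 5

Step 4: Verify.
2*(-15) + 7*(5) = 5 = 5 ✓

i = -15, j = 5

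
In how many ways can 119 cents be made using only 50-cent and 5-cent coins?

We need non-negative integers (x, y) with 50x + 5y = 119.
For each x from 0 to 2, check if (119 - 50x) is a non-negative multiple of 5.
Solutions (x, y): none
Count: 0

0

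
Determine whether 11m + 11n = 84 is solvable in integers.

Step 1: Compute gcd(11, 11).
gcd(11, 11) = 11

Step 2: Check divisibility.
Does 11 divide 84? 84 = 11 x 7 + 7, so no.

By the theorem on linear Diophantine equations, 11m + 11n = 84 has integer solutions if and only if gcd(11, 11) divides 84. Since 11 does not divide 84, no solutions exist.

No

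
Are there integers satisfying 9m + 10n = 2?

Step 1: Compute gcd(9, 10).
gcd(9, 10) = 1

Step 2: Check divisibility.
Does 1 divide 2? 2 = 1 x 2, so yes.

By the theorem on linear Diophantine equations, 9m + 10n = 2 has integer solutions if and only if gcd(9, 10) divides 2. Since 1 | 2, solutions exist.

Yes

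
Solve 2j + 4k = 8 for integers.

Step 1: Check solvability.
gcd(2, 4) = 2
Since 2 divides 8, solutions exist.

Step 2: Apply extended Euclidean algorithm to find gcd.
We find integers such that 2*x0 + 4*y0 = 2

Step 3: Scale the particular solution.
Multiply by 8/2 = 4:
j = 4, k = 0

Step 4: Verify.
2*(4) + 4*(0) = 8 = 8 ✓

j = 4, k = 0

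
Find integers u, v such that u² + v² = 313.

We need to find integers u, v > 0 such that u² + v² = 313.
Trying u = 12: v² = 313 - 12² = 313 - 144 = 169
v = 13
Check: 12² + 13² = 144 + 169 = 313 ✓

313 = 12² + 13²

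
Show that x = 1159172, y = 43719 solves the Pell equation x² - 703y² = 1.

Compute x² = 1159172² = 1343679725584
Compute 703y² = 703·43719² = 703·1911350961 = 1343679725583
x² - 703y² = 1343679725584 - 1343679725583 = 1
Since this equals 1, (1159172, 43719) is a solution.

Yes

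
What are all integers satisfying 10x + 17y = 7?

Step 1: Compute gcd(10, 17) = 1.
Since 1 divides 7, solutions exist.

Step 2: Find a particular solution using extended Euclidean algorithm.
We get x₀ = -35, y₀ = 21.
Check: 10*-35 + 17*21 = 7 = 7 ✓

Step 3: Write the general solution.
x = -35 + (17/1)t = -35 + 17t
y = 21 - (10/1)t = 21 - 10t
for any integer t.

x = -35 + 17t, y = 21 - 10t for integer t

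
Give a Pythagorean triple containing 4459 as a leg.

We need the other leg and hypotenuse such that 4459² + x² = c².
Take x = 2940, c = 5341: 4459² + 2940² = 19882681 + 8643600 = 28526281 = 5341² ✓
Triple: (4459, 2940, 5341)

(4459, 2940, 5341)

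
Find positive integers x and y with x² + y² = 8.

We need to find integers x, y > 0 such that x² + y² = 8.
Trying x = 2: y² = 8 - 2² = 8 - 4 = 4
y = 2
Check: 2² + 2² = 4 + 4 = 8 ✓

8 = 2² + 2²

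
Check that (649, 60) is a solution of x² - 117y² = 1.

Compute x² = 649² = 421201
Compute 117y² = 117·60² = 117·3600 = 421200
x² - 117y² = 421201 - 421200 = 1
Since this equals 1, (649, 60) is a solution.

Yes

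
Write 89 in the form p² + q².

We need to find integers p, q > 0 such that p² + q² = 89.
Trying p = 5: q² = 89 - 5² = 89 - 25 = 64
q = 8
Check: 5² + 8² = 25 + 64 = 89 ✓

89 = 5² + 8²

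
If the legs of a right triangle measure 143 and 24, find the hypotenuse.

c² = a² + b² = 143² + 24² = 20449 + 576 = 21025
c = 145

145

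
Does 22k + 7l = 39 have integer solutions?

Step 1: Compute gcd(22, 7).
gcd(22, 7) = 1

Step 2: Check divisibility.
Does 1 divide 39? 39 = 1 x 39, so yes.

By the theorem on linear Diophantine equations, 22k + 7l = 39 has integer solutions if and only if gcd(22, 7) divides 39. Since 1 | 39, solutions exist.

Yes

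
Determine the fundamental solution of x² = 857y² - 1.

We need x² = 857y² - 1. Try successive y:
y = 1: x² = 857·1² - 1 = 856, not a perfect square
y = 2: x² = 857·2² - 1 = 3427, not a perfect square
y = 3: x² = 857·3² - 1 = 7712, not a perfect square
...
y = 277325: x² = 857·277325² - 1 = 65911146370624 = 8118568² ✓
Check: 8118568² - 857·277325² = 65911146370624 - 65911146370625 = -1 ✓

x = 8118568, y = 277325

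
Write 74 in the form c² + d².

We need to find integers c, d > 0 such that c² + d² = 74.
Trying c = 5: d² = 74 - 5² = 74 - 25 = 49
d = 7
Check: 5² + 7² = 25 + 49 = 74 ✓

74 = 5² + 7²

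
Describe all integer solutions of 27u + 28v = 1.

Step 1: Compute gcd(27, 28) = 1.
Since 1 divides 1, solutions exist.

Step 2: Find a particular solution using extended Euclidean algorithm.
We get u₀ = -1, v₀ = 1.
Check: 27*-1 + 28*1 = 1 = 1 ✓

Step 3: Write the general solution.
u = -1 + (28/1)t = -1 + 28t
v = 1 - (27/1)t = 1 - 27t
for any integer t.

u = -1 + 28t, v = 1 - 27t for integer t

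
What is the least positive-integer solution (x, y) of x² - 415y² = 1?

We seek the smallest positive integers (x, y) with x² - 415y² = 1, i.e., x² = 415y² + 1.
Try successive y values:
y = 1: x² = 415·1² + 1 = 416, not a perfect square
y = 2: x² = 415·2² + 1 = 1661, not a perfect square
y = 3: x² = 415·3² + 1 = 3736, not a perfect square
... continuing the search (or via continued fractions) ...
y = 903849: x² = 415·903849² + 1 = 339031351142416, x = 18412804 ✓

Verify: 18412804² - 415·903849² = 339031351142416 - 339031351142415 = 1 ✓

x = 18412804, y = 903849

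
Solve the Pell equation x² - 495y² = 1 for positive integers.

We seek the smallest positive integers (x, y) with x² - 495y² = 1, i.e., x² = 495y² + 1.
Try successive y values:
y = 1: x² = 495·1² + 1 = 496, not a perfect square
y = 2: x² = 495·2² + 1 = 1981, not a perfect square
y = 3: x² = 495·3² + 1 = 4456, not a perfect square
... continuing the search (or via continued fractions) ...
y = 4: x² = 495·4² + 1 = 7921, x = 89 ✓

Verify: 89² - 495·4² = 7921 - 7920 = 1 ✓

x = 89, y = 4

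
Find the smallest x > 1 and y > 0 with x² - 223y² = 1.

We seek the smallest positive integers (x, y) with x² - 223y² = 1, i.e., x² = 223y² + 1.
Try successive y values:
y = 1: x² = 223·1² + 1 = 224, not a perfect square
y = 2: x² = 223·2² + 1 = 893, not a perfect square
y = 3: x² = 223·3² + 1 = 2008, not a perfect square
... continuing the search (or via continued fractions) ...
y = 15: x² = 223·15² + 1 = 50176, x = 224 ✓

Verify: 224² - 223·15² = 50176 - 50175 = 1 ✓

x = 224, y = 15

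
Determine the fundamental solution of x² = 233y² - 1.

We need x² = 233y² - 1. Try successive y:
y = 1: x² = 233·1² - 1 = 232, not a perfect square
y = 2: x² = 233·2² - 1 = 931, not a perfect square
y = 3: x² = 233·3² - 1 = 2096, not a perfect square
...
y = 1517: x² = 233·1517² - 1 = 536200336 = 23156² ✓
Check: 23156² - 233·1517² = 536200336 - 536200337 = -1 ✓

x = 23156, y = 1517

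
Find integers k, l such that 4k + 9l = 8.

Step 1: Check solvability.
gcd(4, 9) = 1
Since 1 divides 8, solutions exist.

Step 2: Apply extended Euclidean algorithm to find gcd.
We find integers such that 4*x0 + 9*y0 = 1

Step 3: Scale the particular solution.
Multiply by 8/1 = 8:
k = -16, l = 8

Step 4: Verify.
4*(-16) + 9*(8) = 8 = 8 ✓

k = -16, l = 8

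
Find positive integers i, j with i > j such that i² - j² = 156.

Factor: i² - j² = (i+j)(i-j) = 156.
We need two factors of 156 with the same parity.
Use i+j = 78 and i-j = 2 (product 78·2 = 156).
Adding: 2i = 80, so i = 40.
Subtracting: 2j = 76, so j = 38.
Check: 40² - 38² = 1600 - 1444 = 156 ✓

i = 40, j = 38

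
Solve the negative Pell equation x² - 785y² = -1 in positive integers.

We need x² = 785y² - 1. Try successive y:
y = 1: x² = 785·1² - 1 = 784 = 28² ✓
Check: 28² - 785·1² = 784 - 785 = -1 ✓

x = 28, y = 1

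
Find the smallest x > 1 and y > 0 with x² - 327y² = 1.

We seek the smallest positive integers (x, y) with x² - 327y² = 1, i.e., x² = 327y² + 1.
Try successive y values:
y = 1: x² = 327·1² + 1 = 328, not a perfect square
y = 2: x² = 327·2² + 1 = 1309, not a perfect square
y = 3: x² = 327·3² + 1 = 2944, not a perfect square
... continuing the search (or via continued fractions) ...
y = 12: x² = 327·12² + 1 = 47089, x = 217 ✓

Verify: 217² - 327·12² = 47089 - 47088 = 1 ✓

x = 217, y = 12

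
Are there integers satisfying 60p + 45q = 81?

Step 1: Compute gcd(60, 45).
gcd(60, 45) = 15

Step 2: Check divisibility.
Does 15 divide 81? 81 = 15 x 5 + 6, so no.

By the theorem on linear Diophantine equations, 60p + 45q = 81 has integer solutions if and only if gcd(60, 45) divides 81. Since 15 does not divide 81, no solutions exist.

No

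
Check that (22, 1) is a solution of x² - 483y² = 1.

Compute x² = 22² = 484
Compute 483y² = 483·1² = 483·1 = 483
x² - 483y² = 484 - 483 = 1
Since this equals 1, (22, 1) is a solution.

Yes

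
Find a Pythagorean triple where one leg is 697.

We need the other leg and hypotenuse such that 697² + x² = c².
Take x = 696, c = 985: 697² + 696² = 485809 + 484416 = 970225 = 985² ✓
Triple: (697, 696, 985)

(697, 696, 985)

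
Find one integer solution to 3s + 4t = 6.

Step 1: Check solvability.
gcd(3, 4) = 1
Since 1 divides 6, solutions exist.

Step 2: Apply extended Euclidean algorithm to find gcd.
We find integers such that 3*x0 + 4*y0 = 1

Step 3: Scale the particular solution.
Multiply by 6/1 = 6:
s = -6, t = 6

Step 4: Verify.
3*(-6) + 4*(6) = 6 = 6 ✓

s = -6, t = 6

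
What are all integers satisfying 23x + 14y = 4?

Step 1: Compute gcd(23, 14) = 1.
Since 1 divides 4, solutions exist.

Step 2: Find a particular solution using extended Euclidean algorithm.
We get x₀ = -12, y₀ = 20.
Check: 23*-12 + 14*20 = 4 = 4 ✓

Step 3: Write the general solution.
x = -12 + (14/1)t = -12 + 14t
y = 20 - (23/1)t = 20 - 23t
for any integer t.

x = -12 + 14t, y = 20 - 23t for integer t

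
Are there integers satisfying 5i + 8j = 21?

Step 1: Compute gcd(5, 8).
gcd(5, 8) = 1

Step 2: Check divisibility.
Does 1 divide 21? 21 = 1 x 21, so yes.

By the theorem on linear Diophantine equations, 5i + 8j = 21 has integer solutions if and only if gcd(5, 8) divides 21. Since 1 | 21, solutions exist.

Yes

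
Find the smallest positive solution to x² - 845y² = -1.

We need x² = 845y² - 1. Try successive y:
y = 1: x² = 845·1² - 1 = 844, not a perfect square
y = 2: x² = 845·2² - 1 = 3379, not a perfect square
y = 3: x² = 845·3² - 1 = 7604, not a perfect square
...
y = 421: x² = 845·421² - 1 = 149768644 = 12238² ✓
Check: 12238² - 845·421² = 149768644 - 149768645 = -1 ✓

x = 12238, y = 421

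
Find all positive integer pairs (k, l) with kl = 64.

The positive divisors of 64 are: 1, 2, 4, 8, 16, 32, 64.
Each divisor d gives the pair (d, 64/d):
(1, 64), (2, 32), (4, 16), (8, 8), (16, 4), (32, 2), (64, 1)

(1, 64), (2, 32), (4, 16), (8, 8), (16, 4), (32, 2), (64, 1)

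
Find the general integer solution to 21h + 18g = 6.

Step 1: Compute gcd(21, 18) = 3.
Since 3 divides 6, solutions exist.

Step 2: Find a particular solution using extended Euclidean algorithm.
We get h₀ = 2, g₀ = -2.
Check: 21*2 + 18*-2 = 6 = 6 ✓

Step 3: Write the general solution.
h = 2 + (18/3)t = 2 + 6t
g = -2 - (21/3)t = -2 - 7t
for any integer t.

h = 2 + 6t, g = -2 - 7t for integer t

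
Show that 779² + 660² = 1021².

Compute a² + b² = 779² + 660² = 606841 + 435600 = 1042441
Compute c² = 1021² = 1042441
Since 1042441 = 1042441, confirmed.

Yes, it is a Pythagorean triple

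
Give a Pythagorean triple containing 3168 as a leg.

We need the other leg and hypotenuse such that 3168² + x² = c².
Take x = 2730, c = 4182: 3168² + 2730² = 10036224 + 7452900 = 17489124 = 4182² ✓
Triple: (2730, 3168, 4182)

(2730, 3168, 4182)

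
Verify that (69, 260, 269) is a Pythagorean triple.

Compute a² + b²:
69² + 260² = 4761 + 67600 = 72361
Compute c²:
269² = 72361
Since 72361 = 72361, it is a Pythagorean triple.

Yes, it is a Pythagorean triple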